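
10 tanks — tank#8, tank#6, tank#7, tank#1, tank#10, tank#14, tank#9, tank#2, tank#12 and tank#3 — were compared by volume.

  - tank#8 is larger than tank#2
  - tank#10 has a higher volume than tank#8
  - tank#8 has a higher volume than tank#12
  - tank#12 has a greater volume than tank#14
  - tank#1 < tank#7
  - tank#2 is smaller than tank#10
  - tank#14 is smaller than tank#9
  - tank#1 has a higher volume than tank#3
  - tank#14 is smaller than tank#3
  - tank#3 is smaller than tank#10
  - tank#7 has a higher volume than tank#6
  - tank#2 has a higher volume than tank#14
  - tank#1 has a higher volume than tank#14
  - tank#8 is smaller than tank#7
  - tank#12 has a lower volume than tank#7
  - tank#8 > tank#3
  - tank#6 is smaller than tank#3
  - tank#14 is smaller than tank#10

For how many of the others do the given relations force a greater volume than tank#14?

8

From tank#14 the given relations immediately reach tank#12, tank#3, tank#2, tank#1, tank#9, tank#10.
From those, tank#8, tank#7 — 8 in total.
No other element is forced above tank#14 by the given relations, so the count is 8.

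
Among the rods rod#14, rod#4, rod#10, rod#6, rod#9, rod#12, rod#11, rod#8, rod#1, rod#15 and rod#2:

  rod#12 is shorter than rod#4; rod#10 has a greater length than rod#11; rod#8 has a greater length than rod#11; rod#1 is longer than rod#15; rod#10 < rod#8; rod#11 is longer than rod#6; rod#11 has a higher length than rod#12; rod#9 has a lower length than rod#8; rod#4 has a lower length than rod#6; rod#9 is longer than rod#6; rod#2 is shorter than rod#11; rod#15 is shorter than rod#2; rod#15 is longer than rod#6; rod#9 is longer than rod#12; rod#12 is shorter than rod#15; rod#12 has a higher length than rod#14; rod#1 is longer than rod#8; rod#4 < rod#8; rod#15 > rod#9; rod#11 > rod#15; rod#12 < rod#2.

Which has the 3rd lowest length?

The consecutive relations fix a unique order: rod#14 < rod#12 < rod#4 < rod#6 < rod#9 < rod#15 < rod#2 < rod#11 < rod#10 < rod#8 < rod#1.
Counting 3 from the smallest end gives rod#4.

rod#4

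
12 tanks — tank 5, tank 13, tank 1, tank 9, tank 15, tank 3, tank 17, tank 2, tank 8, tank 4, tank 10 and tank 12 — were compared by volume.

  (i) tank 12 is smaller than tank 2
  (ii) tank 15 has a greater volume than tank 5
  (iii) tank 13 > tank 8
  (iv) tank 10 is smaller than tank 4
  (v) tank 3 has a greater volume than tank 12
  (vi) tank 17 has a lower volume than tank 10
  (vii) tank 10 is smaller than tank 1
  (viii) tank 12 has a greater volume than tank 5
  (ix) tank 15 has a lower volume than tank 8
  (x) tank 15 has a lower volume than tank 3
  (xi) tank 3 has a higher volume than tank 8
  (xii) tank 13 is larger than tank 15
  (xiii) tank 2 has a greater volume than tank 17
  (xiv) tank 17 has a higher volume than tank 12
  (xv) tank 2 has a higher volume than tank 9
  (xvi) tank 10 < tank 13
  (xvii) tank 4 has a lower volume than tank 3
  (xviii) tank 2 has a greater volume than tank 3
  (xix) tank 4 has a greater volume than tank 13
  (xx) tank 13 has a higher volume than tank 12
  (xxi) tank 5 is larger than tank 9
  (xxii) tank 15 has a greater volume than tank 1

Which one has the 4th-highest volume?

Chaining the given pairs: tank 9 < tank 5 < tank 12 < tank 17 < tank 10 < tank 1 < tank 15 < tank 8 < tank 13 < tank 4 < tank 3 < tank 2.
The 4th largest is tank 13.

tank 13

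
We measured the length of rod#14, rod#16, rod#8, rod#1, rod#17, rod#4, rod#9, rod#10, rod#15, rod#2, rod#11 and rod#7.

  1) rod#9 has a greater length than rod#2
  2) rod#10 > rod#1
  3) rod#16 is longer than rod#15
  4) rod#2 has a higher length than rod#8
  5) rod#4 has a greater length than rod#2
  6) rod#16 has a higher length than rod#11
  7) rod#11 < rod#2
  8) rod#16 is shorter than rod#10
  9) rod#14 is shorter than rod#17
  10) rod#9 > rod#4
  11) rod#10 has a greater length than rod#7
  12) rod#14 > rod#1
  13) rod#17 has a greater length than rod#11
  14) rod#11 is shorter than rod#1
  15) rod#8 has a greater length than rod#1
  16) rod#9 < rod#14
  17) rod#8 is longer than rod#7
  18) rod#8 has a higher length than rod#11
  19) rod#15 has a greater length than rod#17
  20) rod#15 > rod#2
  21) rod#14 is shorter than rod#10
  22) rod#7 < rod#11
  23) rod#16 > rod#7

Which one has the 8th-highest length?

Chaining the given pairs: rod#7 < rod#11 < rod#1 < rod#8 < rod#2 < rod#4 < rod#9 < rod#14 < rod#17 < rod#15 < rod#16 < rod#10.
The 8th largest is rod#2.

rod#2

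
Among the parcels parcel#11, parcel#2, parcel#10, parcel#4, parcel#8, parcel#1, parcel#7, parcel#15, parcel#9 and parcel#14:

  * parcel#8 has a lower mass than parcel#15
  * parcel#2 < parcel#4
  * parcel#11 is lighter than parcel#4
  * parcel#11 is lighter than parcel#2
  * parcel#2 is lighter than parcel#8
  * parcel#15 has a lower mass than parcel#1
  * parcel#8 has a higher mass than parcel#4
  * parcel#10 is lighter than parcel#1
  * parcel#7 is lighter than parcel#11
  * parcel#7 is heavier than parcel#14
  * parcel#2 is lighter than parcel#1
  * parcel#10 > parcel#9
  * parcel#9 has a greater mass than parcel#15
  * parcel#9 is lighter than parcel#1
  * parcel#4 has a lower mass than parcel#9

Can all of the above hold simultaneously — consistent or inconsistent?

consistent

The single ordering parcel#14 < parcel#7 < parcel#11 < parcel#2 < parcel#4 < parcel#8 < parcel#15 < parcel#9 < parcel#10 < parcel#1 satisfies every listed relation, so no contradiction arises.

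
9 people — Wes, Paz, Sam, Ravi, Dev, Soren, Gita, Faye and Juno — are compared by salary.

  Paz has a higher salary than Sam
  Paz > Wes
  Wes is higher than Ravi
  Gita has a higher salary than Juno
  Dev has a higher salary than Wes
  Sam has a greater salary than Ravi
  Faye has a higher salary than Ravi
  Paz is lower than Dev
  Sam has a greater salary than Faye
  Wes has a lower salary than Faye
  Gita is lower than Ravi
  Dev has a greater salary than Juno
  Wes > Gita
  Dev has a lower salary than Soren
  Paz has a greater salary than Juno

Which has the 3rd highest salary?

Paz

Piecing the relations together gives one ordering: Juno < Gita < Ravi < Wes < Faye < Sam < Paz < Dev < Soren.
The 3rd largest is Paz.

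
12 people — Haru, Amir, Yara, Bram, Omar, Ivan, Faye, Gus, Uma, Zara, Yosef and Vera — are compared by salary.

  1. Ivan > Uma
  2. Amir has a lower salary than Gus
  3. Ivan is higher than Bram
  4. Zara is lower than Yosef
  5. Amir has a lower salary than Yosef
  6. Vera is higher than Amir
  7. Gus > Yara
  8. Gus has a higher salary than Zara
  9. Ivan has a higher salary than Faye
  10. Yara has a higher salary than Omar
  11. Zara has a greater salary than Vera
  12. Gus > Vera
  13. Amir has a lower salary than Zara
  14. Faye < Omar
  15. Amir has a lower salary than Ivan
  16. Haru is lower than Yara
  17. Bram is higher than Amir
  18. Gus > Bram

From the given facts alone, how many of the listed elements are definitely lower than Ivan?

The elements the relations force below Ivan are Amir, Faye, Bram, Uma — no chain reaches any other.
That is 4.

4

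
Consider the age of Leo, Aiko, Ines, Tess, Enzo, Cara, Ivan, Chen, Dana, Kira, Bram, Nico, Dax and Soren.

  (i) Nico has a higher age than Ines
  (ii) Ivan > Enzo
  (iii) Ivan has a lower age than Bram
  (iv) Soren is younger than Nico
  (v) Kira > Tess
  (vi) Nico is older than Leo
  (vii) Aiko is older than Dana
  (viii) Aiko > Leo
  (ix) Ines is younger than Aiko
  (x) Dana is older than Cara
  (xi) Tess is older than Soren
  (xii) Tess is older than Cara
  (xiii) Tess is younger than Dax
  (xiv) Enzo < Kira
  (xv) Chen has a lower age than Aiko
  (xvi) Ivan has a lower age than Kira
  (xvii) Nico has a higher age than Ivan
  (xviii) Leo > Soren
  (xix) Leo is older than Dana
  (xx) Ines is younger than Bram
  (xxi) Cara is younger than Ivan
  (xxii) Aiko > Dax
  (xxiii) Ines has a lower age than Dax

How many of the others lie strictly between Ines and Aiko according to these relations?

Chaining upward from Ines reaches: Dax, Bram, Nico.
Chaining downward from Aiko reaches: Chen, Cara, Dana, Soren, Tess, Dax, Leo.
Strictly between Ines and Aiko are those in both lists: Dax — 1 element.

1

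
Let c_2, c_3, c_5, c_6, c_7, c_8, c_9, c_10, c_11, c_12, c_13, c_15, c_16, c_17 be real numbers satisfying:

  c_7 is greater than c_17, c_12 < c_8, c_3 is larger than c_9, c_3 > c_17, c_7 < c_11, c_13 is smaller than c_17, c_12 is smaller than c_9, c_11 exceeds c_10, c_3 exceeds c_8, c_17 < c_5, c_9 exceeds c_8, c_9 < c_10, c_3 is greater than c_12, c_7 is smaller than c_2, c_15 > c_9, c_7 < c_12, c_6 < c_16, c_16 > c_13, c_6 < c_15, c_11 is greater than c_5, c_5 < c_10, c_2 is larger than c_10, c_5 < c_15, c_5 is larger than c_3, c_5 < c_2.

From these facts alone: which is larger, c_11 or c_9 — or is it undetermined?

c_9 < c_3 and c_3 < c_5 give c_9 < c_5.
With c_5 < c_10: c_9 < c_3 < c_5 < c_10.
With c_10 < c_11: c_9 < c_3 < c_5 < c_10 < c_11.
So c_11 is larger.

c_11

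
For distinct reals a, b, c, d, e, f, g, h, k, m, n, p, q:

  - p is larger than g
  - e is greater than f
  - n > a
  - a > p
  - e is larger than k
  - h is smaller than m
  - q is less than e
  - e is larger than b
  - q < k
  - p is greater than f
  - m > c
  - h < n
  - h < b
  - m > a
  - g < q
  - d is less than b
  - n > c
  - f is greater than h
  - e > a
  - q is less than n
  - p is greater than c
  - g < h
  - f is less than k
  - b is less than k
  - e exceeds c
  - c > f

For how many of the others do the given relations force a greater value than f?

From f the given relations immediately reach c, k, p, e.
From those, a, n, m — 7 in total.
Nothing else is reachable above f; 7 in all.

7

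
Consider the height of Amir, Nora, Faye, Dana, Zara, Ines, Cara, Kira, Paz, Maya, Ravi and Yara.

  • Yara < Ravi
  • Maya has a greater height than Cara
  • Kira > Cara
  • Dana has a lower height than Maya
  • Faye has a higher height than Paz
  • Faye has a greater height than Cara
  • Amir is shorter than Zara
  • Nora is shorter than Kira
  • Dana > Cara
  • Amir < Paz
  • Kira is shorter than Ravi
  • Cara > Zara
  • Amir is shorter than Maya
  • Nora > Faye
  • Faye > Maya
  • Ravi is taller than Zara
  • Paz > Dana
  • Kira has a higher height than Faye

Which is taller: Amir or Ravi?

The relevant relations are Amir < Zara; Zara < Cara; Cara < Dana; Dana < Maya; Maya < Faye; Faye < Nora; Nora < Kira; Kira < Ravi.
Together: Amir < Zara < Cara < Dana < Maya < Faye < Nora < Kira < Ravi.
So Amir < Ravi; Ravi is the taller of the two.

Ravi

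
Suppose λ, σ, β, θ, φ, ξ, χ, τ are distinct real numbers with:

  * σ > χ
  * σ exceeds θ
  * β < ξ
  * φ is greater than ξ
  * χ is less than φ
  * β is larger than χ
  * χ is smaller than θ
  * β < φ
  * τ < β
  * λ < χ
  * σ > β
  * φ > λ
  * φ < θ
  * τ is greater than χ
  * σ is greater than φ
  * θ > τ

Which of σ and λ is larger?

λ < χ < τ < β < ξ < φ < θ < σ, by transitivity through χ, τ, β, ξ, φ, θ.
So λ < σ; σ is the larger of the two.

σ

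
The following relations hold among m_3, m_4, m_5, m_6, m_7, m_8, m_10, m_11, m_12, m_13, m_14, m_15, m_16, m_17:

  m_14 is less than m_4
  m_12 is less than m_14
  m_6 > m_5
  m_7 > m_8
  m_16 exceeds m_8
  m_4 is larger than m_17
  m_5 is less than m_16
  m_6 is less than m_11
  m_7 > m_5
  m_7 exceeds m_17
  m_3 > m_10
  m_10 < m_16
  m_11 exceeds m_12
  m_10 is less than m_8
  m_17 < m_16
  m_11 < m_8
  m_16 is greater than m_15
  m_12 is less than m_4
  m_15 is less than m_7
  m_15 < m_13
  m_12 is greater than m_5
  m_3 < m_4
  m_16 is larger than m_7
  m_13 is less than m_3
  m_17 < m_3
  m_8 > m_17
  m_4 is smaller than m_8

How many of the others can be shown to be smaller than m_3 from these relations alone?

4

The elements the relations force below m_3 are m_15, m_10, m_17, m_13 — no chain reaches any other.
That is 4.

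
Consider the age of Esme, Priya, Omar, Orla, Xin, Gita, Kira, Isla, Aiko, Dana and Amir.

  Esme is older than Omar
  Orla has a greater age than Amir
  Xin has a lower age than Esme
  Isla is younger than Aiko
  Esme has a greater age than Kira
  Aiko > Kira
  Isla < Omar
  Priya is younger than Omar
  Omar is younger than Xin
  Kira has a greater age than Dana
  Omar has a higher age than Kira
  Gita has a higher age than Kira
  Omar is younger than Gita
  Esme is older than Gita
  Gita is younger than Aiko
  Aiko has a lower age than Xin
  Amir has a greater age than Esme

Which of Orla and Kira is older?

Orla

Kira < Omar and Omar < Gita give Kira < Gita.
With Gita < Aiko: Kira < Omar < Gita < Aiko.
With Aiko < Xin: Kira < Omar < Gita < Aiko < Xin.
Then Xin < Esme extends the chain to Esme.
With Esme < Amir: Kira < Omar < Gita < Aiko < Xin < Esme < Amir.
With Amir < Orla: Kira < Omar < Gita < Aiko < Xin < Esme < Amir < Orla.
So Kira < Orla; Orla is the older of the two.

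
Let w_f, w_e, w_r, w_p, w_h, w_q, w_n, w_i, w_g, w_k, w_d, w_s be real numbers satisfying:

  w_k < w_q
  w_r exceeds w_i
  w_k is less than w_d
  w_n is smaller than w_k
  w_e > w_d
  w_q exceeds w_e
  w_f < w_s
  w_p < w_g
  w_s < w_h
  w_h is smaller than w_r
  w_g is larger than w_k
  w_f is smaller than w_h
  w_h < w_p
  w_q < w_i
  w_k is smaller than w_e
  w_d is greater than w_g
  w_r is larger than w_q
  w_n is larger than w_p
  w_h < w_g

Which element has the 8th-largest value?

w_n

The consecutive relations fix a unique order: w_f < w_s < w_h < w_p < w_n < w_k < w_g < w_d < w_e < w_q < w_i < w_r.
The 8th largest is w_n.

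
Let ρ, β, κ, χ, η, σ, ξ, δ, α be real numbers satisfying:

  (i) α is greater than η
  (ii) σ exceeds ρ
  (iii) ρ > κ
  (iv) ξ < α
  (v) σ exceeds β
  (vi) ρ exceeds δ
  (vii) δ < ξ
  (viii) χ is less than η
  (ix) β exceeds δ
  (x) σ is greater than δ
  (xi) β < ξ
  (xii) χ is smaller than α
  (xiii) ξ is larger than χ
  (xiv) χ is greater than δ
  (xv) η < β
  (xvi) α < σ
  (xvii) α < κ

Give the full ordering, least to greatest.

Nothing is placed below δ, so it is least; from there δ < χ; χ < η; η < β; β < ξ; ξ < α; α < κ; κ < ρ; ρ < σ, each given directly.

δ < χ < η < β < ξ < α < κ < ρ < σ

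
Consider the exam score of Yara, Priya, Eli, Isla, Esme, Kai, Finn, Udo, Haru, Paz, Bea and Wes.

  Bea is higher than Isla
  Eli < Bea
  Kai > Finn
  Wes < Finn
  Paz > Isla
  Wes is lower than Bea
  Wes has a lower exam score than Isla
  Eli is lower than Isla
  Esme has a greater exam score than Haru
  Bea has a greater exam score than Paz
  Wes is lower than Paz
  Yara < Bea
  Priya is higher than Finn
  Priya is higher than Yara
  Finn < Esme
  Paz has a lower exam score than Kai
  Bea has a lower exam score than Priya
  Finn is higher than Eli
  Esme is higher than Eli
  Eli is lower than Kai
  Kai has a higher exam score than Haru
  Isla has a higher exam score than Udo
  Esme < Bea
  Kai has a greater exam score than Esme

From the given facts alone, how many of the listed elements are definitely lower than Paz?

From Paz the given relations immediately reach Wes, Isla.
From those, Udo, Eli — 4 in total.
Nothing else is reachable below Paz; 4 in all.

4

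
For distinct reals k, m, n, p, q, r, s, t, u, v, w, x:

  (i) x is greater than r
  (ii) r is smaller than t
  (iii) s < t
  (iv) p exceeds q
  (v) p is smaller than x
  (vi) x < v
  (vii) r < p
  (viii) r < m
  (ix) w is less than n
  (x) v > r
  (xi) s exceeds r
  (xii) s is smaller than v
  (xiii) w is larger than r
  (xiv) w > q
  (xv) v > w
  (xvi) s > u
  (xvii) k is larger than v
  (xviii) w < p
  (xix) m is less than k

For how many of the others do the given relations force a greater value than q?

6

Directly above q: w, p.
One step further: x, v, n (5 so far).
One step further: k (6 so far).
No other element is forced above q by the given relations, so the count is 6.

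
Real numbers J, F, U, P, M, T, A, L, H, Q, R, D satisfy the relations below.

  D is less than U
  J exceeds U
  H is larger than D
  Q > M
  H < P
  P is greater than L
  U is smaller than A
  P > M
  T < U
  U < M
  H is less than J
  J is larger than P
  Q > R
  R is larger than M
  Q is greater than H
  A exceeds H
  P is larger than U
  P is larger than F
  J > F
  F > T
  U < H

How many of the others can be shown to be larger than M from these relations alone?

4

From M the given relations immediately reach R, Q, P.
From those, J — 4 in total.
Nothing else is reachable above M; 4 in all.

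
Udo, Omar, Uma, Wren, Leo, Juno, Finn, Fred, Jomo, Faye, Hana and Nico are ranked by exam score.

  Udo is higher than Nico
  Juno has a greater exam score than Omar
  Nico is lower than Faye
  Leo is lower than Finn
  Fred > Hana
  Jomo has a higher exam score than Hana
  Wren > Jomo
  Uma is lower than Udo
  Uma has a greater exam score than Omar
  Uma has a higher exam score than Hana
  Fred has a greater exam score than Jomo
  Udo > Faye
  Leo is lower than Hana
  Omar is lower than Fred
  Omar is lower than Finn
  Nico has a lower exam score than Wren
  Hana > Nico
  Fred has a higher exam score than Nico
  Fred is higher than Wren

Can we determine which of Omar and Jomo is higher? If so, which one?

undetermined

Following every chain through Omar: above Omar we get Juno, Finn, Fred, Uma, Udo.
Jomo is not reached, and no chain runs the other way from Jomo to Omar.
So the given relations leave the order of Omar and Jomo undetermined.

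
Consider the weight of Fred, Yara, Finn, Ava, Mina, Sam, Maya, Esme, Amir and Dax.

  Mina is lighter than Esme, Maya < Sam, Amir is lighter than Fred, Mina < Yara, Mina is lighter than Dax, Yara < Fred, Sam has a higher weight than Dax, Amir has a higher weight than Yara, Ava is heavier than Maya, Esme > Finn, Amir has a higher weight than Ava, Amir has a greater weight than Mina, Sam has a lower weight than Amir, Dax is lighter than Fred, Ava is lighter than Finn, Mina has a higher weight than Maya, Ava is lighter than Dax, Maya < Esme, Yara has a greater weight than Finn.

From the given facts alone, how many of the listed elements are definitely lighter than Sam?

From Sam the given relations immediately reach Maya, Dax.
From those, Mina, Ava — 4 in total.
No other element is forced below Sam by the given relations, so the count is 4.

4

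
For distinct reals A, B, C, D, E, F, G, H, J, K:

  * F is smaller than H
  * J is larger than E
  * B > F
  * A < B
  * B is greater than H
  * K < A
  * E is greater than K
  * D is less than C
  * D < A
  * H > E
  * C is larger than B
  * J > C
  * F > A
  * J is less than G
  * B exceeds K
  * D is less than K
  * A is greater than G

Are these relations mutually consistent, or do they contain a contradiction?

We have C < J stated directly, yet also J < G < A < F < H < B < C by chaining the others — so J < C. Contradiction.

inconsistent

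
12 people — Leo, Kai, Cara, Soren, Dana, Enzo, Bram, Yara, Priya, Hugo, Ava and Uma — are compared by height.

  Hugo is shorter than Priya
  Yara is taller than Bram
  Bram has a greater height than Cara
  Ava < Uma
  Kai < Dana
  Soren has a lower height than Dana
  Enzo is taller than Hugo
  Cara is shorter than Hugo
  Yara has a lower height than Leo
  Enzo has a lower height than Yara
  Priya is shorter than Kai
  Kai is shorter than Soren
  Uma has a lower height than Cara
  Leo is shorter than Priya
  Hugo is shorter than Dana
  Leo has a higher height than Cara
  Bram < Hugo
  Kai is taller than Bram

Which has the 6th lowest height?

Chaining the given pairs: Ava < Uma < Cara < Bram < Hugo < Enzo < Yara < Leo < Priya < Kai < Soren < Dana.
The 6th smallest is Enzo.

Enzo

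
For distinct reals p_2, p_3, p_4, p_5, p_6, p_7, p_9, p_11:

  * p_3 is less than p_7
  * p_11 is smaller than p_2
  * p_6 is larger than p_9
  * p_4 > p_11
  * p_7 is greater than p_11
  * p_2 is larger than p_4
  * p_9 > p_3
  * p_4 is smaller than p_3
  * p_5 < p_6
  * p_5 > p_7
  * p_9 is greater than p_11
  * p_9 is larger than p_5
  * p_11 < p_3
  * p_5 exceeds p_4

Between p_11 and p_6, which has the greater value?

p_6

Following the relations from p_11: p_11 < p_4 < p_3 < p_7 < p_5 < p_9 < p_6.
So p_11 < p_6; p_6 is the larger of the two.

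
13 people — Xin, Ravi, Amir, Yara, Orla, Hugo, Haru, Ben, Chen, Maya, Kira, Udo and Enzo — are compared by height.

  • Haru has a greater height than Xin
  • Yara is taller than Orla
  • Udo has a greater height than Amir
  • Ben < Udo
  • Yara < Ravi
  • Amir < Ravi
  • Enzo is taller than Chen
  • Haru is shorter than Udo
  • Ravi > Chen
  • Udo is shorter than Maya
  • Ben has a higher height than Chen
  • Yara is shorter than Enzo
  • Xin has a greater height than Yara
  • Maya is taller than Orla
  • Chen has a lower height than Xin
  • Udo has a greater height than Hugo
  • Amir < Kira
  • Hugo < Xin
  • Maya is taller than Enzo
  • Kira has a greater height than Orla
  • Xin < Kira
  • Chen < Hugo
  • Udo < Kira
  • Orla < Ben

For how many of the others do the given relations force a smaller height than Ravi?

From Ravi the given relations immediately reach Chen, Amir, Yara.
From those, Orla — 4 in total.
Nothing else is reachable below Ravi; 4 in all.

4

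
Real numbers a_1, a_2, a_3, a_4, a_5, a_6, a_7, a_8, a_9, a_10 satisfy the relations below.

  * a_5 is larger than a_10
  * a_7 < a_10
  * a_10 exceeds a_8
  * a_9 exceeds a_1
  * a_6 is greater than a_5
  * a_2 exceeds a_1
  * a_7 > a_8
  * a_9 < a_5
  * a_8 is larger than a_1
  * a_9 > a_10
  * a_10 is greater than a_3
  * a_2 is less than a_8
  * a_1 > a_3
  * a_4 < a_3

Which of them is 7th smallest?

Chaining the given pairs: a_4 < a_3 < a_1 < a_2 < a_8 < a_7 < a_10 < a_9 < a_5 < a_6.
Counting 7 from the smallest end gives a_10.

a_10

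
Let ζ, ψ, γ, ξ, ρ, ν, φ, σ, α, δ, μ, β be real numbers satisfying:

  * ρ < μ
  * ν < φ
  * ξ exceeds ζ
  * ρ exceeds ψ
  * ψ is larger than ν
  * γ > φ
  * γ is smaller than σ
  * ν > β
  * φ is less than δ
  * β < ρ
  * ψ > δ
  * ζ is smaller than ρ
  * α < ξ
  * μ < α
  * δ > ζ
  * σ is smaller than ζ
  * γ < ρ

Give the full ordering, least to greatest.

Nothing is placed below β, so it is least; from there β < ν; ν < φ; φ < γ; γ < σ; σ < ζ; ζ < δ; δ < ψ; ψ < ρ; ρ < μ; μ < α; α < ξ, each given directly.

β < ν < φ < γ < σ < ζ < δ < ψ < ρ < μ < α < ξ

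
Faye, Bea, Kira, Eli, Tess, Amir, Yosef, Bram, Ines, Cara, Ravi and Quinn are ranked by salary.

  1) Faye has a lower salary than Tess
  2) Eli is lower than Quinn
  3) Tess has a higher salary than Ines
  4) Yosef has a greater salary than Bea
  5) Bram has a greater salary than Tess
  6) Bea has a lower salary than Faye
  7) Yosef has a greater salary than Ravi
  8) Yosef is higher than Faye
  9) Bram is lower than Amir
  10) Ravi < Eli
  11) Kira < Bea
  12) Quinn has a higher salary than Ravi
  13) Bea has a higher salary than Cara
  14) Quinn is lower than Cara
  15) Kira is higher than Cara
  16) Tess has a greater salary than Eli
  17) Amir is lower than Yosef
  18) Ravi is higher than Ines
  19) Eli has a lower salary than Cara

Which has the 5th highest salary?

Faye

Piecing the relations together gives one ordering: Ines < Ravi < Eli < Quinn < Cara < Kira < Bea < Faye < Tess < Bram < Amir < Yosef.
Counting 5 from the largest end gives Faye.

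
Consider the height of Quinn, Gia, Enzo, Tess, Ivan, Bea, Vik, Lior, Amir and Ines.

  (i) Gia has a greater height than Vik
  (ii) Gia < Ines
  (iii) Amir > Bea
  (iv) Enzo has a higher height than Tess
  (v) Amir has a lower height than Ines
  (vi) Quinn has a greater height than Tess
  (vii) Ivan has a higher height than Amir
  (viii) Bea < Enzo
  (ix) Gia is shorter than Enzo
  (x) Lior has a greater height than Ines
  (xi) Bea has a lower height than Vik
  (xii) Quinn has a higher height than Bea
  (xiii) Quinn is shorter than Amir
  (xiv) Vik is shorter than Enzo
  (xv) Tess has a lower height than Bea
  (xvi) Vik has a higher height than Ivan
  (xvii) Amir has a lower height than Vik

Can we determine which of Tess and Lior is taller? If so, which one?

Lior

Tess < Bea < Quinn < Amir < Ivan < Vik < Gia < Ines < Lior, by transitivity through Bea, Quinn, Amir, Ivan, Vik, Gia, Ines.
So Lior is taller.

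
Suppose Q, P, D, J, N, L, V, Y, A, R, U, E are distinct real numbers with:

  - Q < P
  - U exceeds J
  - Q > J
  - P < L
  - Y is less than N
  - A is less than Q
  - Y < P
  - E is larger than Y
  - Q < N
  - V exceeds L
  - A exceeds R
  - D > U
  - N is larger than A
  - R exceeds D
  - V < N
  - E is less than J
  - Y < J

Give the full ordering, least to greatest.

Each adjacent pair is fixed by a given relation: Y < E; E < J; J < U; U < D; D < R; R < A; A < Q; Q < P; P < L; L < V; V < N. Chaining them end to end gives the full order.

Y < E < J < U < D < R < A < Q < P < L < V < N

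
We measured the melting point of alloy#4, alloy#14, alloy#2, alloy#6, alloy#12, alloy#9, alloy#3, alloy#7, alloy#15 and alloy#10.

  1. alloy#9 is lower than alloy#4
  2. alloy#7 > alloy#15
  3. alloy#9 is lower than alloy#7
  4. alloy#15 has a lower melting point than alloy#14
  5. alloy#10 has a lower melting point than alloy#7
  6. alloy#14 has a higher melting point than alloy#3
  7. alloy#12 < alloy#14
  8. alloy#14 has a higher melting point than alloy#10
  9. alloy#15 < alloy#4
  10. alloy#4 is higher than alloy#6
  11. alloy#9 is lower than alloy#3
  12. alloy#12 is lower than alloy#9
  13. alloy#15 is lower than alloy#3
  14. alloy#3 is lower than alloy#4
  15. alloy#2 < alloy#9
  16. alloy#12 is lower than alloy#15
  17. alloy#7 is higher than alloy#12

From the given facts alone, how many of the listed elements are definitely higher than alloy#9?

The elements the relations force above alloy#9 are alloy#3, alloy#4, alloy#14, alloy#7 — no chain reaches any other.
That is 4.

4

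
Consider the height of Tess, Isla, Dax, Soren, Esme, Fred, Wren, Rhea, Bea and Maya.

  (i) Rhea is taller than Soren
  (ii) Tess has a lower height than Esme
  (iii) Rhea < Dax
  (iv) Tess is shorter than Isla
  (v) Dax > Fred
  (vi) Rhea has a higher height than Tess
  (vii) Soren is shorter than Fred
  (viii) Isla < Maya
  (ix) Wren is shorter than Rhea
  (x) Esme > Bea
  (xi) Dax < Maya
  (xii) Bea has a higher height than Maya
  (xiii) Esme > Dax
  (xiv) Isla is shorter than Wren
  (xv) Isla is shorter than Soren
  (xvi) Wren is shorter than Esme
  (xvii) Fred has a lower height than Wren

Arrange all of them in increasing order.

Each adjacent pair is fixed by a given relation: Tess < Isla; Isla < Soren; Soren < Fred; Fred < Wren; Wren < Rhea; Rhea < Dax; Dax < Maya; Maya < Bea; Bea < Esme. Chaining them end to end gives the full order.

Tess < Isla < Soren < Fred < Wren < Rhea < Dax < Maya < Bea < Esme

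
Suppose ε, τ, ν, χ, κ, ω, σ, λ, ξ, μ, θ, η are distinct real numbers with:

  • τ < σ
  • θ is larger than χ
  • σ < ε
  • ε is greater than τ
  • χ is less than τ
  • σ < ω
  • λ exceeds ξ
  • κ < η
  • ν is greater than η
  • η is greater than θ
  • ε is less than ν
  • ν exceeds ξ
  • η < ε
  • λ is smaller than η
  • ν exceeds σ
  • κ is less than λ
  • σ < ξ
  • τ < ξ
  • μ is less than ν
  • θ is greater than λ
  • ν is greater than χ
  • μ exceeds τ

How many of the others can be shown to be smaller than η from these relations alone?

Directly below η: κ, λ, θ.
One step further: χ, ξ (5 so far).
One step further: τ, σ (7 so far).
No other element is forced below η by the given relations, so the count is 7.

7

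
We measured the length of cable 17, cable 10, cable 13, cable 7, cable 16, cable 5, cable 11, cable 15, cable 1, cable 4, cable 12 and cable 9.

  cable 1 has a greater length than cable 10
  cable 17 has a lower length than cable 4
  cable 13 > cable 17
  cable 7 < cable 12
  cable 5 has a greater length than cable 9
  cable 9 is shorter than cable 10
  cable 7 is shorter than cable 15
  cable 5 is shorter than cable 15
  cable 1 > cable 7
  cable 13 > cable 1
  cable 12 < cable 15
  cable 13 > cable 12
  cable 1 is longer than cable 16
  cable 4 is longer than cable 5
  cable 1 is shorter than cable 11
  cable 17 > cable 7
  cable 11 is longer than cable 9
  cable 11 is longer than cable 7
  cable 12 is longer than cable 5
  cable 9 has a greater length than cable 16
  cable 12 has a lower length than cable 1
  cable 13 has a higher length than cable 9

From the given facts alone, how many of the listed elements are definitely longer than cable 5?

From cable 5 the given relations immediately reach cable 12, cable 15, cable 4.
From those, cable 1, cable 13 — 5 in total.
From those, cable 11 — 6 in total.
No other element is forced above cable 5 by the given relations, so the count is 6.

6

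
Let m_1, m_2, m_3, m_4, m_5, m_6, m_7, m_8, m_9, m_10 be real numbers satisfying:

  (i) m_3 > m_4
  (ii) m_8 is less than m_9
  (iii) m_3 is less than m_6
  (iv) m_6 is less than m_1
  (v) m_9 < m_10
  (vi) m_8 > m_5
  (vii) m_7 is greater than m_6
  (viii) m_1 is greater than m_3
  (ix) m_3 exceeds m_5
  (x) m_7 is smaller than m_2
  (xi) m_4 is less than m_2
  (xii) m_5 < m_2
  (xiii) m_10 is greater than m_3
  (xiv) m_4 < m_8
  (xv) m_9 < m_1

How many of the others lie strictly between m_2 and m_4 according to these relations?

The relations place m_4 below m_2. An element lies strictly between them when it is forced above m_4 and also forced below m_2.
Above m_4: {m_3, m_8, m_6, m_7, m_9, m_1, m_10}. Below m_2: {m_5, m_3, m_6, m_7}.
Intersection: {m_3, m_6, m_7} — 3.

3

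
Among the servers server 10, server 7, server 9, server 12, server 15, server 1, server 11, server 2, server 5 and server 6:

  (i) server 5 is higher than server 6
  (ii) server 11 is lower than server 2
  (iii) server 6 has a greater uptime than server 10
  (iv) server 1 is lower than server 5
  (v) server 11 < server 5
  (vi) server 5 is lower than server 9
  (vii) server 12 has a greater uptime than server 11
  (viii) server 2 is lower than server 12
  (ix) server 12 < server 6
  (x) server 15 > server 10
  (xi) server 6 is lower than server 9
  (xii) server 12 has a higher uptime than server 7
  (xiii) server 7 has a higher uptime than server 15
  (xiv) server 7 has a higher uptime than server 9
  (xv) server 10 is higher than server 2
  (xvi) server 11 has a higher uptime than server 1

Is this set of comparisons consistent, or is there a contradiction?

We have server 9 < server 7 stated directly, yet also server 7 < server 12 < server 6 < server 5 < server 9 by chaining the others — so server 7 < server 9. Contradiction.

inconsistent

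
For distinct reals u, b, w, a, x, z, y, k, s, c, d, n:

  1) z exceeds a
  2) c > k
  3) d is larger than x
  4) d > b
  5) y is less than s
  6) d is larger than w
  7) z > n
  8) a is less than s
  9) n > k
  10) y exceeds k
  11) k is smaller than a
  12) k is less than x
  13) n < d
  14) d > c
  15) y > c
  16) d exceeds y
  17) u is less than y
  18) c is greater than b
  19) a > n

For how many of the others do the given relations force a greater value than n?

Directly above n: a, z, d.
One step further: s (4 so far).
No other element is forced above n by the given relations, so the count is 4.

4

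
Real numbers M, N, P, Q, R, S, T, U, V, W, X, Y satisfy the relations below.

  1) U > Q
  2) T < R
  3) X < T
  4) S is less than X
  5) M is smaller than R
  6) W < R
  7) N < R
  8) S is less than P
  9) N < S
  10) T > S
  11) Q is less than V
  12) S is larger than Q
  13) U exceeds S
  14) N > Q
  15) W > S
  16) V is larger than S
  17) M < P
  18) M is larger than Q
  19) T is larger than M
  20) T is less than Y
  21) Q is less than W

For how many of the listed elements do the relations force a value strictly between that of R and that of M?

1

Chaining upward from M reaches: P, T, Y.
Chaining downward from R reaches: Q, N, S, W, X, T.
Strictly between M and R are those in both lists: T — 1 element.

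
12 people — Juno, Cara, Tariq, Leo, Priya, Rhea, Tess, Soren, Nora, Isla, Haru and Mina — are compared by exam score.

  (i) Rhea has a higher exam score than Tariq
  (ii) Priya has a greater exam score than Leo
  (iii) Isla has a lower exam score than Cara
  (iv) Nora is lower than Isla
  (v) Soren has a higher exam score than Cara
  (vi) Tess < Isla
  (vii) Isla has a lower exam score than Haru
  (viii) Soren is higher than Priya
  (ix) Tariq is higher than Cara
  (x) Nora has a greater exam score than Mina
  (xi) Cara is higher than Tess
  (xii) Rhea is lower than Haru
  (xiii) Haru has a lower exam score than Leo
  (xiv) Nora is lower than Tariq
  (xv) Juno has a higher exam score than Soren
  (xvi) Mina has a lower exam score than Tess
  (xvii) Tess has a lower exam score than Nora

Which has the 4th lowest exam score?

Isla

Chaining the given pairs: Mina < Tess < Nora < Isla < Cara < Tariq < Rhea < Haru < Leo < Priya < Soren < Juno.
The 4th smallest is Isla.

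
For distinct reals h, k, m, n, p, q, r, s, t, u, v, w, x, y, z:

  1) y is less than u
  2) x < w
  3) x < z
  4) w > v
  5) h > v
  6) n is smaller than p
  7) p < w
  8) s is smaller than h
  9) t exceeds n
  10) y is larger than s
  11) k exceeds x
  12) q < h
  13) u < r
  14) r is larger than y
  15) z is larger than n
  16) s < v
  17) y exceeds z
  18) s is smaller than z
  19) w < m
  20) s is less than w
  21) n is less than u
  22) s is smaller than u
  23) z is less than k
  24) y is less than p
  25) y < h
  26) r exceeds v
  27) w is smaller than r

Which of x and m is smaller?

The relevant relations are x < z; z < y; y < p; p < w; w < m.
Together: x < z < y < p < w < m.
So x < m; x is the smaller of the two.

x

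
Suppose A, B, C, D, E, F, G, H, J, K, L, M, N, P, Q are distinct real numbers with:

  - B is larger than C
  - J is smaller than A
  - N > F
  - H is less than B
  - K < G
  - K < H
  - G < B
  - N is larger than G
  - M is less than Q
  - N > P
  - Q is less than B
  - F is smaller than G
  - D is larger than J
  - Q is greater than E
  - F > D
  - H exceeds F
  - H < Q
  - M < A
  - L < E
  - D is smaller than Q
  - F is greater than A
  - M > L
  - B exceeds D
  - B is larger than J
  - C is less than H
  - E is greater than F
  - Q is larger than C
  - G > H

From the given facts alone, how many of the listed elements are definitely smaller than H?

The elements the relations force below H are K, J, D, C, L, M, A, F — no chain reaches any other.
That is 8.

8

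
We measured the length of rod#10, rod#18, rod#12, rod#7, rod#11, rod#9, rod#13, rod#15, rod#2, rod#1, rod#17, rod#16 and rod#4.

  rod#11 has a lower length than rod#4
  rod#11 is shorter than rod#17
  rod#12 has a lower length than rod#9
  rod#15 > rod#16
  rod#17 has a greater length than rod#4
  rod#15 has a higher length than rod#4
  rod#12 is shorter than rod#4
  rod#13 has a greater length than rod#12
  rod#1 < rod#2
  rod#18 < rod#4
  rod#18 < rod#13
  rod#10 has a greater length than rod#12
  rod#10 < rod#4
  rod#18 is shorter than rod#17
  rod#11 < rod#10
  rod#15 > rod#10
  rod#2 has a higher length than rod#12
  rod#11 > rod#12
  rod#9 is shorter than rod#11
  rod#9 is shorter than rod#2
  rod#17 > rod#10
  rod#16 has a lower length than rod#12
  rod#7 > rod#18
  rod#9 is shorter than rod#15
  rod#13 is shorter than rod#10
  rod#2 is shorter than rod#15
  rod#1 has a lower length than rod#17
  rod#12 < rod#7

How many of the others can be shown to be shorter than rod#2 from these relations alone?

4

The elements the relations force below rod#2 are rod#1, rod#16, rod#12, rod#9 — no chain reaches any other.
That is 4.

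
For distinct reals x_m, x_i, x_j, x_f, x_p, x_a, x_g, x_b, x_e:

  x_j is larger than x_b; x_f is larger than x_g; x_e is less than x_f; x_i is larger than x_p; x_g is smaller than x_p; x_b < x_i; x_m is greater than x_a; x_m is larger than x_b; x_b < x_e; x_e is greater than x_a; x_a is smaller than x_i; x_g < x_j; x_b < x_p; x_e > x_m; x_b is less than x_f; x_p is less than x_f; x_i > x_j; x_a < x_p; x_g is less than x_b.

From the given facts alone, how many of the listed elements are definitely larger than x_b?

6

From x_b the given relations immediately reach x_p, x_m, x_e, x_f, x_j, x_i.
Nothing else is reachable above x_b; 6 in all.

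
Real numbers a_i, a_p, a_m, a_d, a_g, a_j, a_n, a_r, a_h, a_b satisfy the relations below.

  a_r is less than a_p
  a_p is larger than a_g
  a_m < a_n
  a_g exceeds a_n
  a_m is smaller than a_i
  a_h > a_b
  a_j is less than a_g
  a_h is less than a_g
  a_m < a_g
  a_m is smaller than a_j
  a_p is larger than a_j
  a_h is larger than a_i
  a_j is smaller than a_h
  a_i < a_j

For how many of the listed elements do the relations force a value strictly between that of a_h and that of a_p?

1

Chaining upward from a_h reaches: a_g.
Chaining downward from a_p reaches: a_m, a_b, a_i, a_j, a_r, a_n, a_g.
Strictly between a_h and a_p are those in both lists: a_g — 1 element.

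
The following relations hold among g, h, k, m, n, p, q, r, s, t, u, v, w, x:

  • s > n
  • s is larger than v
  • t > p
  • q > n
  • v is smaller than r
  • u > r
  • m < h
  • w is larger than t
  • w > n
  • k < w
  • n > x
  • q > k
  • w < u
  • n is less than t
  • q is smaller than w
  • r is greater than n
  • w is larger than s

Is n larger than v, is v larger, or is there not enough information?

undetermined

Following every chain through n: above n we get t, q, s, r, w, u; below n we get x.
v is not reached, and no chain runs the other way from v to n.
So the given relations leave the order of n and v undetermined.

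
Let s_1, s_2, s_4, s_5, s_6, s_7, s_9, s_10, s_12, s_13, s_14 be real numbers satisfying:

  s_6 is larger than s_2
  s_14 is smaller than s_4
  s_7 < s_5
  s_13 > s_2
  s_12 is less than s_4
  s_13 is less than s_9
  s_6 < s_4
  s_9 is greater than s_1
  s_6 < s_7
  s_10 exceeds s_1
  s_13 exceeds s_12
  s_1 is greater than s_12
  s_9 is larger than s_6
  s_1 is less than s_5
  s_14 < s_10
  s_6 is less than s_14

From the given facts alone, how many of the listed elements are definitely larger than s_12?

6

From s_12 the given relations immediately reach s_1, s_13, s_4.
From those, s_10, s_9, s_5 — 6 in total.
Nothing else is reachable above s_12; 6 in all.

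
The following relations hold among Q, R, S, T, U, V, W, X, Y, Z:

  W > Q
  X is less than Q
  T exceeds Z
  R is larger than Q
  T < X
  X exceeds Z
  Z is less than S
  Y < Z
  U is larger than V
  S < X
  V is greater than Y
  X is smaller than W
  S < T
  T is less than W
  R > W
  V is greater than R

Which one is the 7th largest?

Chaining the given pairs: Y < Z < S < T < X < Q < W < R < V < U.
The 7th largest is T.

T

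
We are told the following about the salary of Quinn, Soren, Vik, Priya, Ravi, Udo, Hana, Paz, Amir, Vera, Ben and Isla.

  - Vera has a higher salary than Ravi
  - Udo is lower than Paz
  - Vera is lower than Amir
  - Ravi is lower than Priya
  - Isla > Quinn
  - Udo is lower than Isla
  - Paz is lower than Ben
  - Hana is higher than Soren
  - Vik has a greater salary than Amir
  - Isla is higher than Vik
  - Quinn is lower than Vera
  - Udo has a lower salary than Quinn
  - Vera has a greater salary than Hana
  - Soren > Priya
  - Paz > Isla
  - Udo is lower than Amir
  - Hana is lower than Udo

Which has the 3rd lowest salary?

Chaining the given pairs: Ravi < Priya < Soren < Hana < Udo < Quinn < Vera < Amir < Vik < Isla < Paz < Ben.
Counting 3 from the smallest end gives Soren.

Soren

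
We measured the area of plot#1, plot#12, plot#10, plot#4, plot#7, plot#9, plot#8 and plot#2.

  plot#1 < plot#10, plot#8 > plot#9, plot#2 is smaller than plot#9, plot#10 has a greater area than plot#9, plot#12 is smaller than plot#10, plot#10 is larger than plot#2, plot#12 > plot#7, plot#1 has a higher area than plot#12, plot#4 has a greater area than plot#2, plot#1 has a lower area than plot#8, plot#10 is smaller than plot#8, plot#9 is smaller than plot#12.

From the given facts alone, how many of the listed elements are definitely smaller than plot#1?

4

The elements the relations force below plot#1 are plot#7, plot#2, plot#9, plot#12 — no chain reaches any other.
That is 4.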